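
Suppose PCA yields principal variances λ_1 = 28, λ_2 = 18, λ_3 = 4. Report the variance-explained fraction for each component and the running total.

Step 1 — total variance = trace(Sigma) = Σ λ_i = 28 + 18 + 4 = 50.

Step 2 — fraction explained by component i = λ_i / Σ λ:
  PC1: 28/50 = 0.56
  PC2: 18/50 = 0.36
  PC3: 4/50 = 0.08

Step 3 — cumulative fraction after k components = (λ_1 + ... + λ_k) / Σ λ:
  k = 1: 28/50 = 0.56
  k = 2: (28 + 18)/50 = 46/50 = 0.92
  k = 3: (28 + 18 + 4)/50 = 50/50 = 1

Summary (fraction, with percent):

explained: PC1 0.56 (56%), PC2 0.36 (36%), PC3 0.08 (8%);  cumulative: 0.56, 0.92, 1


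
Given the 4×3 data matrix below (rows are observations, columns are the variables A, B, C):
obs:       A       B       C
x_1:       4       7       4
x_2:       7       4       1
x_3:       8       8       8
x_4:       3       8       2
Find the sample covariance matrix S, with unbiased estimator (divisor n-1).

Step 1 — column means:
  mean(A) = (4 + 7 + 8 + 3) / 4 = 22/4 = 5.5
  mean(B) = (7 + 4 + 8 + 8) / 4 = 27/4 = 6.75
  mean(C) = (4 + 1 + 8 + 2) / 4 = 15/4 = 3.75

Step 2 — sample covariance S[i,j] = (1/(n-1)) · Σ_k (x_{k,i} - mean_i) · (x_{k,j} - mean_j), with n-1 = 3.
  S[A,A] = ((-1.5)·(-1.5) + (1.5)·(1.5) + (2.5)·(2.5) + (-2.5)·(-2.5)) / 3 = 17/3 = 5.6667
  S[A,B] = ((-1.5)·(0.25) + (1.5)·(-2.75) + (2.5)·(1.25) + (-2.5)·(1.25)) / 3 = -4.5/3 = -1.5
  S[A,C] = ((-1.5)·(0.25) + (1.5)·(-2.75) + (2.5)·(4.25) + (-2.5)·(-1.75)) / 3 = 10.5/3 = 3.5
  S[B,B] = ((0.25)·(0.25) + (-2.75)·(-2.75) + (1.25)·(1.25) + (1.25)·(1.25)) / 3 = 10.75/3 = 3.5833
  S[B,C] = ((0.25)·(0.25) + (-2.75)·(-2.75) + (1.25)·(4.25) + (1.25)·(-1.75)) / 3 = 10.75/3 = 3.5833
  S[C,C] = ((0.25)·(0.25) + (-2.75)·(-2.75) + (4.25)·(4.25) + (-1.75)·(-1.75)) / 3 = 28.75/3 = 9.5833

S is symmetric (S[j,i] = S[i,j]). Assembling:

S = [[5.6667, -1.5, 3.5],
 [-1.5, 3.5833, 3.5833],
 [3.5, 3.5833, 9.5833]]


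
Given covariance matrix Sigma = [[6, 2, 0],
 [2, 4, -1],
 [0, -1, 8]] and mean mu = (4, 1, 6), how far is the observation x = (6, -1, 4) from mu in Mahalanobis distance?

Step 1 — centre the observation: (x - mu) = (2, -2, -2).

Step 2 — invert Sigma (cofactor / det for 3×3, or solve directly):
  Sigma^{-1} = [[0.2013, -0.1039, -0.013],
 [-0.1039, 0.3117, 0.039],
 [-0.013, 0.039, 0.1299]].

Step 3 — form the quadratic (x - mu)^T · Sigma^{-1} · (x - mu):
  Sigma^{-1} · (x - mu) = (0.6364, -0.9091, -0.3636).
  (x - mu)^T · [Sigma^{-1} · (x - mu)] = (2)·(0.6364) + (-2)·(-0.9091) + (-2)·(-0.3636) = 3.8182.

Step 4 — take square root: d = √(3.8182) ≈ 1.954.

d(x, mu) = √(3.8182) ≈ 1.954


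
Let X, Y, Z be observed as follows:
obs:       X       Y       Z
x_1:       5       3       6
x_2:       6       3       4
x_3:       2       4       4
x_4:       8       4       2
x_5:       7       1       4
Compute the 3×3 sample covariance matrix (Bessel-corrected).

Step 1 — column means:
  mean(X) = (5 + 6 + 2 + 8 + 7) / 5 = 28/5 = 5.6
  mean(Y) = (3 + 3 + 4 + 4 + 1) / 5 = 15/5 = 3
  mean(Z) = (6 + 4 + 4 + 2 + 4) / 5 = 20/5 = 4

Step 2 — sample covariance S[i,j] = (1/(n-1)) · Σ_k (x_{k,i} - mean_i) · (x_{k,j} - mean_j), with n-1 = 4.
  S[X,X] = ((-0.6)·(-0.6) + (0.4)·(0.4) + (-3.6)·(-3.6) + (2.4)·(2.4) + (1.4)·(1.4)) / 4 = 21.2/4 = 5.3
  S[X,Y] = ((-0.6)·(0) + (0.4)·(0) + (-3.6)·(1) + (2.4)·(1) + (1.4)·(-2)) / 4 = -4/4 = -1
  S[X,Z] = ((-0.6)·(2) + (0.4)·(0) + (-3.6)·(0) + (2.4)·(-2) + (1.4)·(0)) / 4 = -6/4 = -1.5
  S[Y,Y] = ((0)·(0) + (0)·(0) + (1)·(1) + (1)·(1) + (-2)·(-2)) / 4 = 6/4 = 1.5
  S[Y,Z] = ((0)·(2) + (0)·(0) + (1)·(0) + (1)·(-2) + (-2)·(0)) / 4 = -2/4 = -0.5
  S[Z,Z] = ((2)·(2) + (0)·(0) + (0)·(0) + (-2)·(-2) + (0)·(0)) / 4 = 8/4 = 2

S is symmetric (S[j,i] = S[i,j]). Assembling:

S = [[5.3, -1, -1.5],
 [-1, 1.5, -0.5],
 [-1.5, -0.5, 2]]


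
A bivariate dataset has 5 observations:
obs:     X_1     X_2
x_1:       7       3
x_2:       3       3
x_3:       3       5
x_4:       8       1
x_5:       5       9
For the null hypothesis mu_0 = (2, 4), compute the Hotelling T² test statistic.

Step 1 — sample mean vector:
  mean(X_1) = (7 + 3 + 3 + 8 + 5) / 5 = 26/5 = 5.2
  mean(X_2) = (3 + 3 + 5 + 1 + 9) / 5 = 21/5 = 4.2
  x̄ = (5.2, 4.2),  deviation x̄ - mu_0 = (5.2, 4.2) - (2, 4) = (3.2, 0.2).

Step 2 — sample covariance matrix, S[i,j] = (1/(n-1)) · Σ_k (x_{k,i} - mean_i) · (x_{k,j} - mean_j), divisor n-1 = 4:
  S[X_1,X_1] = ((1.8)·(1.8) + (-2.2)·(-2.2) + (-2.2)·(-2.2) + (2.8)·(2.8) + (-0.2)·(-0.2)) / 4 = 20.8/4 = 5.2
  S[X_1,X_2] = ((1.8)·(-1.2) + (-2.2)·(-1.2) + (-2.2)·(0.8) + (2.8)·(-3.2) + (-0.2)·(4.8)) / 4 = -11.2/4 = -2.8
  S[X_2,X_2] = ((-1.2)·(-1.2) + (-1.2)·(-1.2) + (0.8)·(0.8) + (-3.2)·(-3.2) + (4.8)·(4.8)) / 4 = 36.8/4 = 9.2
  S = [[5.2, -2.8],
 [-2.8, 9.2]].

Step 3 — invert S. det(S) = 5.2·9.2 - (-2.8)² = 40.
  S^{-1} = (1/det) · [[d, -b], [-b, a]] = [[0.23, 0.07],
 [0.07, 0.13]].

Step 4 — quadratic form (x̄ - mu_0)^T · S^{-1} · (x̄ - mu_0):
  S^{-1} · (x̄ - mu_0) = (0.75, 0.25),
  (x̄ - mu_0)^T · [...] = (3.2)·(0.75) + (0.2)·(0.25) = 2.45.

Step 5 — scale by n: T² = 5 · 2.45 = 12.25.

T² ≈ 12.25


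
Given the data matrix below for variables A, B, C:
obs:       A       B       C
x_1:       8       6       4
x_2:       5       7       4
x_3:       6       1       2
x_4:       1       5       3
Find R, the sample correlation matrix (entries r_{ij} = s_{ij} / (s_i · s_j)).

Step 1 — column means:
  mean(A) = (8 + 5 + 6 + 1) / 4 = 20/4 = 5
  mean(B) = (6 + 7 + 1 + 5) / 4 = 19/4 = 4.75
  mean(C) = (4 + 4 + 2 + 3) / 4 = 13/4 = 3.25

Step 2 — sample variances and covariances s[i,j] = (1/(n-1)) · Σ_k (x_{k,i} - mean_i) · (x_{k,j} - mean_j), with n-1 = 3:
  s[A,A] = ((3)·(3) + (0)·(0) + (1)·(1) + (-4)·(-4)) / 3 = 26/3 = 8.6667
  s[A,B] = ((3)·(1.25) + (0)·(2.25) + (1)·(-3.75) + (-4)·(0.25)) / 3 = -1/3 = -0.3333
  s[A,C] = ((3)·(0.75) + (0)·(0.75) + (1)·(-1.25) + (-4)·(-0.25)) / 3 = 2/3 = 0.6667
  s[B,B] = ((1.25)·(1.25) + (2.25)·(2.25) + (-3.75)·(-3.75) + (0.25)·(0.25)) / 3 = 20.75/3 = 6.9167
  s[B,C] = ((1.25)·(0.75) + (2.25)·(0.75) + (-3.75)·(-1.25) + (0.25)·(-0.25)) / 3 = 7.25/3 = 2.4167
  s[C,C] = ((0.75)·(0.75) + (0.75)·(0.75) + (-1.25)·(-1.25) + (-0.25)·(-0.25)) / 3 = 2.75/3 = 0.9167
  Sample standard deviations s_i = √(s[i,i]):
  s(A) = √(8.6667) = 2.9439
  s(B) = √(6.9167) = 2.63
  s(C) = √(0.9167) = 0.9574

Step 3 — r_{ij} = s_{ij} / (s_i · s_j):
  r[A,A] = 1 (diagonal).
  r[A,B] = -0.3333 / (2.9439 · 2.63) = -0.3333 / 7.7424 = -0.0431
  r[A,C] = 0.6667 / (2.9439 · 0.9574) = 0.6667 / 2.8186 = 0.2365
  r[B,B] = 1 (diagonal).
  r[B,C] = 2.4167 / (2.63 · 0.9574) = 2.4167 / 2.518 = 0.9598
  r[C,C] = 1 (diagonal).

R is symmetric with unit diagonal. Assembling:

R = [[1, -0.0431, 0.2365],
 [-0.0431, 1, 0.9598],
 [0.2365, 0.9598, 1]]


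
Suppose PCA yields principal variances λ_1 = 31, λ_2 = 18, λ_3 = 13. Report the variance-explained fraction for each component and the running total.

Step 1 — total variance = trace(Sigma) = Σ λ_i = 31 + 18 + 13 = 62.

Step 2 — fraction explained by component i = λ_i / Σ λ:
  PC1: 31/62 = 0.5
  PC2: 18/62 = 0.2903
  PC3: 13/62 = 0.2097

Step 3 — cumulative fraction after k components = (λ_1 + ... + λ_k) / Σ λ:
  k = 1: 31/62 = 0.5
  k = 2: (31 + 18)/62 = 49/62 = 0.7903
  k = 3: (31 + 18 + 13)/62 = 62/62 = 1

Summary (fraction, with percent):

explained: PC1 0.5 (50%), PC2 0.2903 (29.03%), PC3 0.2097 (20.97%);  cumulative: 0.5, 0.7903, 1


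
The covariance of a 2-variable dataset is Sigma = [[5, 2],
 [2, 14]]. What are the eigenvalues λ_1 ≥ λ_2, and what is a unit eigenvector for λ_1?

Step 1 — characteristic polynomial of 2×2 Sigma:
  det(Sigma - λI) = λ² - trace · λ + det = 0.
  trace = 5 + 14 = 19, det = 5·14 - (2)² = 66.
Step 2 — discriminant:
  Δ = trace² - 4·det = 361 - 264 = 97.
Step 3 — eigenvalues:
  λ = (trace ± √Δ)/2 = (19 ± 9.8489)/2,
  λ_1 = 14.4244,  λ_2 = 4.5756.

Step 4 — unit eigenvector for λ_1: solve (Sigma - λ_1 I)v = 0. First row:
  (5 - 14.4244)·v_x + (2)·v_y = 0, i.e. (-9.4244)·v_x + (2)·v_y = 0,
  so v ∝ (b, λ_1 - a) = (2, 9.4244) = u.
  ||u|| = √((2)² + (9.4244)²) = √(92.8199) ≈ 9.6343,
  v_1 = u/||u|| ≈ (0.2076, 0.9782) (||v_1|| = 1).

λ_1 = 14.4244,  λ_2 = 4.5756;  v_1 ≈ (0.2076, 0.9782)


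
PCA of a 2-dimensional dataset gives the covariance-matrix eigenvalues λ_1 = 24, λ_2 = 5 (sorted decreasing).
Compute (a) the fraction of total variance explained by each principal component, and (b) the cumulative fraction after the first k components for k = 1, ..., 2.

Step 1 — total variance = trace(Sigma) = Σ λ_i = 24 + 5 = 29.

Step 2 — fraction explained by component i = λ_i / Σ λ:
  PC1: 24/29 = 0.8276
  PC2: 5/29 = 0.1724

Step 3 — cumulative fraction after k components = (λ_1 + ... + λ_k) / Σ λ:
  k = 1: 24/29 = 0.8276
  k = 2: (24 + 5)/29 = 29/29 = 1

Summary (fraction, with percent):

explained: PC1 0.8276 (82.76%), PC2 0.1724 (17.24%);  cumulative: 0.8276, 1


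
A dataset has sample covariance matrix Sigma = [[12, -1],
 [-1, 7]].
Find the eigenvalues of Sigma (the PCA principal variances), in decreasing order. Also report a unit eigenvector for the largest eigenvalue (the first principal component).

Step 1 — characteristic polynomial of 2×2 Sigma:
  det(Sigma - λI) = λ² - trace · λ + det = 0.
  trace = 12 + 7 = 19, det = 12·7 - (-1)² = 83.
Step 2 — discriminant:
  Δ = trace² - 4·det = 361 - 332 = 29.
Step 3 — eigenvalues:
  λ = (trace ± √Δ)/2 = (19 ± 5.3852)/2,
  λ_1 = 12.1926,  λ_2 = 6.8074.

Step 4 — unit eigenvector for λ_1: solve (Sigma - λ_1 I)v = 0. First row:
  (12 - 12.1926)·v_x + (-1)·v_y = 0, i.e. (-0.1926)·v_x + (-1)·v_y = 0,
  so v ∝ (b, λ_1 - a) = (-1, 0.1926); multiply by -1 so the first entry is positive: u = (1, -0.1926).
  ||u|| = √((1)² + (-0.1926)²) = √(1.0371) ≈ 1.0184,
  v_1 = u/||u|| ≈ (0.982, -0.1891) (||v_1|| = 1).

λ_1 = 12.1926,  λ_2 = 6.8074;  v_1 ≈ (0.982, -0.1891)


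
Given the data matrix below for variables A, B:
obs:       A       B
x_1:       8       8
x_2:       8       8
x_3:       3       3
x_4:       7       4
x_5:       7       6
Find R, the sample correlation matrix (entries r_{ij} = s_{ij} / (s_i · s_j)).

Step 1 — column means:
  mean(A) = (8 + 8 + 3 + 7 + 7) / 5 = 33/5 = 6.6
  mean(B) = (8 + 8 + 3 + 4 + 6) / 5 = 29/5 = 5.8

Step 2 — sample variances and covariances s[i,j] = (1/(n-1)) · Σ_k (x_{k,i} - mean_i) · (x_{k,j} - mean_j), with n-1 = 4:
  s[A,A] = ((1.4)·(1.4) + (1.4)·(1.4) + (-3.6)·(-3.6) + (0.4)·(0.4) + (0.4)·(0.4)) / 4 = 17.2/4 = 4.3
  s[A,B] = ((1.4)·(2.2) + (1.4)·(2.2) + (-3.6)·(-2.8) + (0.4)·(-1.8) + (0.4)·(0.2)) / 4 = 15.6/4 = 3.9
  s[B,B] = ((2.2)·(2.2) + (2.2)·(2.2) + (-2.8)·(-2.8) + (-1.8)·(-1.8) + (0.2)·(0.2)) / 4 = 20.8/4 = 5.2
  Sample standard deviations s_i = √(s[i,i]):
  s(A) = √(4.3) = 2.0736
  s(B) = √(5.2) = 2.2804

Step 3 — r_{ij} = s_{ij} / (s_i · s_j):
  r[A,A] = 1 (diagonal).
  r[A,B] = 3.9 / (2.0736 · 2.2804) = 3.9 / 4.7286 = 0.8248
  r[B,B] = 1 (diagonal).

R is symmetric with unit diagonal. Assembling:

R = [[1, 0.8248],
 [0.8248, 1]]


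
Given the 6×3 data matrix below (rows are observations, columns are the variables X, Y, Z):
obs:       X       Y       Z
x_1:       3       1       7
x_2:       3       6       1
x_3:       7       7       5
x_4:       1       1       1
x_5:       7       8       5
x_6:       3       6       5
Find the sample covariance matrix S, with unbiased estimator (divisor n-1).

Step 1 — column means:
  mean(X) = (3 + 3 + 7 + 1 + 7 + 3) / 6 = 24/6 = 4
  mean(Y) = (1 + 6 + 7 + 1 + 8 + 6) / 6 = 29/6 = 4.8333
  mean(Z) = (7 + 1 + 5 + 1 + 5 + 5) / 6 = 24/6 = 4

Step 2 — sample covariance S[i,j] = (1/(n-1)) · Σ_k (x_{k,i} - mean_i) · (x_{k,j} - mean_j), with n-1 = 5.
  S[X,X] = ((-1)·(-1) + (-1)·(-1) + (3)·(3) + (-3)·(-3) + (3)·(3) + (-1)·(-1)) / 5 = 30/5 = 6
  S[X,Y] = ((-1)·(-3.8333) + (-1)·(1.1667) + (3)·(2.1667) + (-3)·(-3.8333) + (3)·(3.1667) + (-1)·(1.1667)) / 5 = 29/5 = 5.8
  S[X,Z] = ((-1)·(3) + (-1)·(-3) + (3)·(1) + (-3)·(-3) + (3)·(1) + (-1)·(1)) / 5 = 14/5 = 2.8
  S[Y,Y] = ((-3.8333)·(-3.8333) + (1.1667)·(1.1667) + (2.1667)·(2.1667) + (-3.8333)·(-3.8333) + (3.1667)·(3.1667) + (1.1667)·(1.1667)) / 5 = 46.8333/5 = 9.3667
  S[Y,Z] = ((-3.8333)·(3) + (1.1667)·(-3) + (2.1667)·(1) + (-3.8333)·(-3) + (3.1667)·(1) + (1.1667)·(1)) / 5 = 3/5 = 0.6
  S[Z,Z] = ((3)·(3) + (-3)·(-3) + (1)·(1) + (-3)·(-3) + (1)·(1) + (1)·(1)) / 5 = 30/5 = 6

S is symmetric (S[j,i] = S[i,j]). Assembling:

S = [[6, 5.8, 2.8],
 [5.8, 9.3667, 0.6],
 [2.8, 0.6, 6]]


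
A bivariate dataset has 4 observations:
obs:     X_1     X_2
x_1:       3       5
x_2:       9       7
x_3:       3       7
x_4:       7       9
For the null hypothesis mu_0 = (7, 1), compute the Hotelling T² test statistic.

Step 1 — sample mean vector:
  mean(X_1) = (3 + 9 + 3 + 7) / 4 = 22/4 = 5.5
  mean(X_2) = (5 + 7 + 7 + 9) / 4 = 28/4 = 7
  x̄ = (5.5, 7),  deviation x̄ - mu_0 = (5.5, 7) - (7, 1) = (-1.5, 6).

Step 2 — sample covariance matrix, S[i,j] = (1/(n-1)) · Σ_k (x_{k,i} - mean_i) · (x_{k,j} - mean_j), divisor n-1 = 3:
  S[X_1,X_1] = ((-2.5)·(-2.5) + (3.5)·(3.5) + (-2.5)·(-2.5) + (1.5)·(1.5)) / 3 = 27/3 = 9
  S[X_1,X_2] = ((-2.5)·(-2) + (3.5)·(0) + (-2.5)·(0) + (1.5)·(2)) / 3 = 8/3 = 2.6667
  S[X_2,X_2] = ((-2)·(-2) + (0)·(0) + (0)·(0) + (2)·(2)) / 3 = 8/3 = 2.6667
  S = [[9, 2.6667],
 [2.6667, 2.6667]].

Step 3 — invert S. det(S) = 9·2.6667 - (2.6667)² = 16.8889.
  S^{-1} = (1/det) · [[d, -b], [-b, a]] = [[0.1579, -0.1579],
 [-0.1579, 0.5329]].

Step 4 — quadratic form (x̄ - mu_0)^T · S^{-1} · (x̄ - mu_0):
  S^{-1} · (x̄ - mu_0) = (-1.1842, 3.4342),
  (x̄ - mu_0)^T · [...] = (-1.5)·(-1.1842) + (6)·(3.4342) = 22.3816.

Step 5 — scale by n: T² = 4 · 22.3816 = 89.5263.

T² ≈ 89.5263


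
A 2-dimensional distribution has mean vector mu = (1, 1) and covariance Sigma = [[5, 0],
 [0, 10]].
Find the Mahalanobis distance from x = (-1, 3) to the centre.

Step 1 — centre the observation: (x - mu) = (-2, 2).

Step 2 — invert Sigma. det(Sigma) = 5·10 - (0)² = 50.
  Sigma^{-1} = (1/det) · [[d, -b], [-b, a]] = [[0.2, 0],
 [0, 0.1]].

Step 3 — form the quadratic (x - mu)^T · Sigma^{-1} · (x - mu):
  Sigma^{-1} · (x - mu) = (-0.4, 0.2).
  (x - mu)^T · [Sigma^{-1} · (x - mu)] = (-2)·(-0.4) + (2)·(0.2) = 1.2.

Step 4 — take square root: d = √(1.2) ≈ 1.0954.

d(x, mu) = √(1.2) ≈ 1.0954


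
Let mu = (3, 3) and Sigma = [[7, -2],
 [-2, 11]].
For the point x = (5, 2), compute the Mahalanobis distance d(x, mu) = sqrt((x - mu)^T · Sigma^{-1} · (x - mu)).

Step 1 — centre the observation: (x - mu) = (2, -1).

Step 2 — invert Sigma. det(Sigma) = 7·11 - (-2)² = 73.
  Sigma^{-1} = (1/det) · [[d, -b], [-b, a]] = [[0.1507, 0.0274],
 [0.0274, 0.0959]].

Step 3 — form the quadratic (x - mu)^T · Sigma^{-1} · (x - mu):
  Sigma^{-1} · (x - mu) = (0.274, -0.0411).
  (x - mu)^T · [Sigma^{-1} · (x - mu)] = (2)·(0.274) + (-1)·(-0.0411) = 0.589.

Step 4 — take square root: d = √(0.589) ≈ 0.7675.

d(x, mu) = √(0.589) ≈ 0.7675


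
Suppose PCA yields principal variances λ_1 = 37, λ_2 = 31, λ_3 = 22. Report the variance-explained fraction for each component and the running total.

Step 1 — total variance = trace(Sigma) = Σ λ_i = 37 + 31 + 22 = 90.

Step 2 — fraction explained by component i = λ_i / Σ λ:
  PC1: 37/90 = 0.4111
  PC2: 31/90 = 0.3444
  PC3: 22/90 = 0.2444

Step 3 — cumulative fraction after k components = (λ_1 + ... + λ_k) / Σ λ:
  k = 1: 37/90 = 0.4111
  k = 2: (37 + 31)/90 = 68/90 = 0.7556
  k = 3: (37 + 31 + 22)/90 = 90/90 = 1

Summary (fraction, with percent):

explained: PC1 0.4111 (41.11%), PC2 0.3444 (34.44%), PC3 0.2444 (24.44%);  cumulative: 0.4111, 0.7556, 1


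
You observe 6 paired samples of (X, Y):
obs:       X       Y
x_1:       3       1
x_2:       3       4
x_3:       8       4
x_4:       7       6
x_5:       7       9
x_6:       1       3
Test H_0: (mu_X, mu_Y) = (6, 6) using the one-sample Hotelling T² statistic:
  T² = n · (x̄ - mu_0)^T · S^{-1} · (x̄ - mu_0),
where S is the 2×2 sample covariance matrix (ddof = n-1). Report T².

Step 1 — sample mean vector:
  mean(X) = (3 + 3 + 8 + 7 + 7 + 1) / 6 = 29/6 = 4.8333
  mean(Y) = (1 + 4 + 4 + 6 + 9 + 3) / 6 = 27/6 = 4.5
  x̄ = (4.8333, 4.5),  deviation x̄ - mu_0 = (4.8333, 4.5) - (6, 6) = (-1.1667, -1.5).

Step 2 — sample covariance matrix, S[i,j] = (1/(n-1)) · Σ_k (x_{k,i} - mean_i) · (x_{k,j} - mean_j), divisor n-1 = 5:
  S[X,X] = ((-1.8333)·(-1.8333) + (-1.8333)·(-1.8333) + (3.1667)·(3.1667) + (2.1667)·(2.1667) + (2.1667)·(2.1667) + (-3.8333)·(-3.8333)) / 5 = 40.8333/5 = 8.1667
  S[X,Y] = ((-1.8333)·(-3.5) + (-1.8333)·(-0.5) + (3.1667)·(-0.5) + (2.1667)·(1.5) + (2.1667)·(4.5) + (-3.8333)·(-1.5)) / 5 = 24.5/5 = 4.9
  S[Y,Y] = ((-3.5)·(-3.5) + (-0.5)·(-0.5) + (-0.5)·(-0.5) + (1.5)·(1.5) + (4.5)·(4.5) + (-1.5)·(-1.5)) / 5 = 37.5/5 = 7.5
  S = [[8.1667, 4.9],
 [4.9, 7.5]].

Step 3 — invert S. det(S) = 8.1667·7.5 - (4.9)² = 37.24.
  S^{-1} = (1/det) · [[d, -b], [-b, a]] = [[0.2014, -0.1316],
 [-0.1316, 0.2193]].

Step 4 — quadratic form (x̄ - mu_0)^T · S^{-1} · (x̄ - mu_0):
  S^{-1} · (x̄ - mu_0) = (-0.0376, -0.1754),
  (x̄ - mu_0)^T · [...] = (-1.1667)·(-0.0376) + (-1.5)·(-0.1754) = 0.307.

Step 5 — scale by n: T² = 6 · 0.307 = 1.8421.

T² ≈ 1.8421


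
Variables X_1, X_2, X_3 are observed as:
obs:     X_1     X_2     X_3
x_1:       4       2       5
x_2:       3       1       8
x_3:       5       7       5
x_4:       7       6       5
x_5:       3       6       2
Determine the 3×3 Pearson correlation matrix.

Step 1 — column means:
  mean(X_1) = (4 + 3 + 5 + 7 + 3) / 5 = 22/5 = 4.4
  mean(X_2) = (2 + 1 + 7 + 6 + 6) / 5 = 22/5 = 4.4
  mean(X_3) = (5 + 8 + 5 + 5 + 2) / 5 = 25/5 = 5

Step 2 — sample variances and covariances s[i,j] = (1/(n-1)) · Σ_k (x_{k,i} - mean_i) · (x_{k,j} - mean_j), with n-1 = 4:
  s[X_1,X_1] = ((-0.4)·(-0.4) + (-1.4)·(-1.4) + (0.6)·(0.6) + (2.6)·(2.6) + (-1.4)·(-1.4)) / 4 = 11.2/4 = 2.8
  s[X_1,X_2] = ((-0.4)·(-2.4) + (-1.4)·(-3.4) + (0.6)·(2.6) + (2.6)·(1.6) + (-1.4)·(1.6)) / 4 = 9.2/4 = 2.3
  s[X_1,X_3] = ((-0.4)·(0) + (-1.4)·(3) + (0.6)·(0) + (2.6)·(0) + (-1.4)·(-3)) / 4 = 0/4 = 0
  s[X_2,X_2] = ((-2.4)·(-2.4) + (-3.4)·(-3.4) + (2.6)·(2.6) + (1.6)·(1.6) + (1.6)·(1.6)) / 4 = 29.2/4 = 7.3
  s[X_2,X_3] = ((-2.4)·(0) + (-3.4)·(3) + (2.6)·(0) + (1.6)·(0) + (1.6)·(-3)) / 4 = -15/4 = -3.75
  s[X_3,X_3] = ((0)·(0) + (3)·(3) + (0)·(0) + (0)·(0) + (-3)·(-3)) / 4 = 18/4 = 4.5
  Sample standard deviations s_i = √(s[i,i]):
  s(X_1) = √(2.8) = 1.6733
  s(X_2) = √(7.3) = 2.7019
  s(X_3) = √(4.5) = 2.1213

Step 3 — r_{ij} = s_{ij} / (s_i · s_j):
  r[X_1,X_1] = 1 (diagonal).
  r[X_1,X_2] = 2.3 / (1.6733 · 2.7019) = 2.3 / 4.5211 = 0.5087
  r[X_1,X_3] = 0 / (1.6733 · 2.1213) = 0 / 3.5496 = 0
  r[X_2,X_2] = 1 (diagonal).
  r[X_2,X_3] = -3.75 / (2.7019 · 2.1213) = -3.75 / 5.7315 = -0.6543
  r[X_3,X_3] = 1 (diagonal).

R is symmetric with unit diagonal. Assembling:

R = [[1, 0.5087, 0],
 [0.5087, 1, -0.6543],
 [0, -0.6543, 1]]


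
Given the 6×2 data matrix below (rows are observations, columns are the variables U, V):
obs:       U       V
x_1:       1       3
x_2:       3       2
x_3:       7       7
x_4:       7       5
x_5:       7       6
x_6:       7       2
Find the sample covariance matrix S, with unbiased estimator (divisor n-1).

Step 1 — column means:
  mean(U) = (1 + 3 + 7 + 7 + 7 + 7) / 6 = 32/6 = 5.3333
  mean(V) = (3 + 2 + 7 + 5 + 6 + 2) / 6 = 25/6 = 4.1667

Step 2 — sample covariance S[i,j] = (1/(n-1)) · Σ_k (x_{k,i} - mean_i) · (x_{k,j} - mean_j), with n-1 = 5.
  S[U,U] = ((-4.3333)·(-4.3333) + (-2.3333)·(-2.3333) + (1.6667)·(1.6667) + (1.6667)·(1.6667) + (1.6667)·(1.6667) + (1.6667)·(1.6667)) / 5 = 35.3333/5 = 7.0667
  S[U,V] = ((-4.3333)·(-1.1667) + (-2.3333)·(-2.1667) + (1.6667)·(2.8333) + (1.6667)·(0.8333) + (1.6667)·(1.8333) + (1.6667)·(-2.1667)) / 5 = 15.6667/5 = 3.1333
  S[V,V] = ((-1.1667)·(-1.1667) + (-2.1667)·(-2.1667) + (2.8333)·(2.8333) + (0.8333)·(0.8333) + (1.8333)·(1.8333) + (-2.1667)·(-2.1667)) / 5 = 22.8333/5 = 4.5667

S is symmetric (S[j,i] = S[i,j]). Assembling:

S = [[7.0667, 3.1333],
 [3.1333, 4.5667]]


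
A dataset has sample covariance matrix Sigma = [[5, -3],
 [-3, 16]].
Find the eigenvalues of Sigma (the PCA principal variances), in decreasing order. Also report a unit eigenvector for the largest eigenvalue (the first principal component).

Step 1 — characteristic polynomial of 2×2 Sigma:
  det(Sigma - λI) = λ² - trace · λ + det = 0.
  trace = 5 + 16 = 21, det = 5·16 - (-3)² = 71.
Step 2 — discriminant:
  Δ = trace² - 4·det = 441 - 284 = 157.
Step 3 — eigenvalues:
  λ = (trace ± √Δ)/2 = (21 ± 12.53)/2,
  λ_1 = 16.765,  λ_2 = 4.235.

Step 4 — unit eigenvector for λ_1: solve (Sigma - λ_1 I)v = 0. First row:
  (5 - 16.765)·v_x + (-3)·v_y = 0, i.e. (-11.765)·v_x + (-3)·v_y = 0,
  so v ∝ (b, λ_1 - a) = (-3, 11.765); multiply by -1 so the first entry is positive: u = (3, -11.765).
  ||u|| = √((3)² + (-11.765)²) = √(147.4148) ≈ 12.1414,
  v_1 = u/||u|| ≈ (0.2471, -0.969) (||v_1|| = 1).

λ_1 = 16.765,  λ_2 = 4.235;  v_1 ≈ (0.2471, -0.969)


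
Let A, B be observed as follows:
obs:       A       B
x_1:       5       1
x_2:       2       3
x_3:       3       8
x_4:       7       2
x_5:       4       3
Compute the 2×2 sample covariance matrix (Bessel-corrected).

Step 1 — column means:
  mean(A) = (5 + 2 + 3 + 7 + 4) / 5 = 21/5 = 4.2
  mean(B) = (1 + 3 + 8 + 2 + 3) / 5 = 17/5 = 3.4

Step 2 — sample covariance S[i,j] = (1/(n-1)) · Σ_k (x_{k,i} - mean_i) · (x_{k,j} - mean_j), with n-1 = 4.
  S[A,A] = ((0.8)·(0.8) + (-2.2)·(-2.2) + (-1.2)·(-1.2) + (2.8)·(2.8) + (-0.2)·(-0.2)) / 4 = 14.8/4 = 3.7
  S[A,B] = ((0.8)·(-2.4) + (-2.2)·(-0.4) + (-1.2)·(4.6) + (2.8)·(-1.4) + (-0.2)·(-0.4)) / 4 = -10.4/4 = -2.6
  S[B,B] = ((-2.4)·(-2.4) + (-0.4)·(-0.4) + (4.6)·(4.6) + (-1.4)·(-1.4) + (-0.4)·(-0.4)) / 4 = 29.2/4 = 7.3

S is symmetric (S[j,i] = S[i,j]). Assembling:

S = [[3.7, -2.6],
 [-2.6, 7.3]]


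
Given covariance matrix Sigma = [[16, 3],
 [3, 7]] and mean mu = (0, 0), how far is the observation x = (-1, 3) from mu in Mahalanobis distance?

Step 1 — centre the observation: (x - mu) = (-1, 3).

Step 2 — invert Sigma. det(Sigma) = 16·7 - (3)² = 103.
  Sigma^{-1} = (1/det) · [[d, -b], [-b, a]] = [[0.068, -0.0291],
 [-0.0291, 0.1553]].

Step 3 — form the quadratic (x - mu)^T · Sigma^{-1} · (x - mu):
  Sigma^{-1} · (x - mu) = (-0.1553, 0.4951).
  (x - mu)^T · [Sigma^{-1} · (x - mu)] = (-1)·(-0.1553) + (3)·(0.4951) = 1.6408.

Step 4 — take square root: d = √(1.6408) ≈ 1.2809.

d(x, mu) = √(1.6408) ≈ 1.2809


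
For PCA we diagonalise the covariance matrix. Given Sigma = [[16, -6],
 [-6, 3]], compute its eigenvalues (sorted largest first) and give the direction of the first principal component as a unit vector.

Step 1 — characteristic polynomial of 2×2 Sigma:
  det(Sigma - λI) = λ² - trace · λ + det = 0.
  trace = 16 + 3 = 19, det = 16·3 - (-6)² = 12.
Step 2 — discriminant:
  Δ = trace² - 4·det = 361 - 48 = 313.
Step 3 — eigenvalues:
  λ = (trace ± √Δ)/2 = (19 ± 17.6918)/2,
  λ_1 = 18.3459,  λ_2 = 0.6541.

Step 4 — unit eigenvector for λ_1: solve (Sigma - λ_1 I)v = 0. First row:
  (16 - 18.3459)·v_x + (-6)·v_y = 0, i.e. (-2.3459)·v_x + (-6)·v_y = 0,
  so v ∝ (b, λ_1 - a) = (-6, 2.3459); multiply by -1 so the first entry is positive: u = (6, -2.3459).
  ||u|| = √((6)² + (-2.3459)²) = √(41.5033) ≈ 6.4423,
  v_1 = u/||u|| ≈ (0.9313, -0.3641) (||v_1|| = 1).

λ_1 = 18.3459,  λ_2 = 0.6541;  v_1 ≈ (0.9313, -0.3641)


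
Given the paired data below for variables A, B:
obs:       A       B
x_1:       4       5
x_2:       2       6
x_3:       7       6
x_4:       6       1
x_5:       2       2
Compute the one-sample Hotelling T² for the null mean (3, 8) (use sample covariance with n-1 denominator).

Step 1 — sample mean vector:
  mean(A) = (4 + 2 + 7 + 6 + 2) / 5 = 21/5 = 4.2
  mean(B) = (5 + 6 + 6 + 1 + 2) / 5 = 20/5 = 4
  x̄ = (4.2, 4),  deviation x̄ - mu_0 = (4.2, 4) - (3, 8) = (1.2, -4).

Step 2 — sample covariance matrix, S[i,j] = (1/(n-1)) · Σ_k (x_{k,i} - mean_i) · (x_{k,j} - mean_j), divisor n-1 = 4:
  S[A,A] = ((-0.2)·(-0.2) + (-2.2)·(-2.2) + (2.8)·(2.8) + (1.8)·(1.8) + (-2.2)·(-2.2)) / 4 = 20.8/4 = 5.2
  S[A,B] = ((-0.2)·(1) + (-2.2)·(2) + (2.8)·(2) + (1.8)·(-3) + (-2.2)·(-2)) / 4 = 0/4 = 0
  S[B,B] = ((1)·(1) + (2)·(2) + (2)·(2) + (-3)·(-3) + (-2)·(-2)) / 4 = 22/4 = 5.5
  S = [[5.2, 0],
 [0, 5.5]].

Step 3 — invert S. det(S) = 5.2·5.5 - (0)² = 28.6.
  S^{-1} = (1/det) · [[d, -b], [-b, a]] = [[0.1923, 0],
 [0, 0.1818]].

Step 4 — quadratic form (x̄ - mu_0)^T · S^{-1} · (x̄ - mu_0):
  S^{-1} · (x̄ - mu_0) = (0.2308, -0.7273),
  (x̄ - mu_0)^T · [...] = (1.2)·(0.2308) + (-4)·(-0.7273) = 3.186.

Step 5 — scale by n: T² = 5 · 3.186 = 15.9301.

T² ≈ 15.9301


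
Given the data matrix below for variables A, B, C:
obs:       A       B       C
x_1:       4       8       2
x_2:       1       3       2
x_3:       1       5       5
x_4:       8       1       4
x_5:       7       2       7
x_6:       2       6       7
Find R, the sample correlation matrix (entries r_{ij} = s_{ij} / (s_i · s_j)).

Step 1 — column means:
  mean(A) = (4 + 1 + 1 + 8 + 7 + 2) / 6 = 23/6 = 3.8333
  mean(B) = (8 + 3 + 5 + 1 + 2 + 6) / 6 = 25/6 = 4.1667
  mean(C) = (2 + 2 + 5 + 4 + 7 + 7) / 6 = 27/6 = 4.5

Step 2 — sample variances and covariances s[i,j] = (1/(n-1)) · Σ_k (x_{k,i} - mean_i) · (x_{k,j} - mean_j), with n-1 = 5:
  s[A,A] = ((0.1667)·(0.1667) + (-2.8333)·(-2.8333) + (-2.8333)·(-2.8333) + (4.1667)·(4.1667) + (3.1667)·(3.1667) + (-1.8333)·(-1.8333)) / 5 = 46.8333/5 = 9.3667
  s[A,B] = ((0.1667)·(3.8333) + (-2.8333)·(-1.1667) + (-2.8333)·(0.8333) + (4.1667)·(-3.1667) + (3.1667)·(-2.1667) + (-1.8333)·(1.8333)) / 5 = -21.8333/5 = -4.3667
  s[A,C] = ((0.1667)·(-2.5) + (-2.8333)·(-2.5) + (-2.8333)·(0.5) + (4.1667)·(-0.5) + (3.1667)·(2.5) + (-1.8333)·(2.5)) / 5 = 6.5/5 = 1.3
  s[B,B] = ((3.8333)·(3.8333) + (-1.1667)·(-1.1667) + (0.8333)·(0.8333) + (-3.1667)·(-3.1667) + (-2.1667)·(-2.1667) + (1.8333)·(1.8333)) / 5 = 34.8333/5 = 6.9667
  s[B,C] = ((3.8333)·(-2.5) + (-1.1667)·(-2.5) + (0.8333)·(0.5) + (-3.1667)·(-0.5) + (-2.1667)·(2.5) + (1.8333)·(2.5)) / 5 = -5.5/5 = -1.1
  s[C,C] = ((-2.5)·(-2.5) + (-2.5)·(-2.5) + (0.5)·(0.5) + (-0.5)·(-0.5) + (2.5)·(2.5) + (2.5)·(2.5)) / 5 = 25.5/5 = 5.1
  Sample standard deviations s_i = √(s[i,i]):
  s(A) = √(9.3667) = 3.0605
  s(B) = √(6.9667) = 2.6394
  s(C) = √(5.1) = 2.2583

Step 3 — r_{ij} = s_{ij} / (s_i · s_j):
  r[A,A] = 1 (diagonal).
  r[A,B] = -4.3667 / (3.0605 · 2.6394) = -4.3667 / 8.078 = -0.5406
  r[A,C] = 1.3 / (3.0605 · 2.2583) = 1.3 / 6.9116 = 0.1881
  r[B,B] = 1 (diagonal).
  r[B,C] = -1.1 / (2.6394 · 2.2583) = -1.1 / 5.9607 = -0.1845
  r[C,C] = 1 (diagonal).

R is symmetric with unit diagonal. Assembling:

R = [[1, -0.5406, 0.1881],
 [-0.5406, 1, -0.1845],
 [0.1881, -0.1845, 1]]


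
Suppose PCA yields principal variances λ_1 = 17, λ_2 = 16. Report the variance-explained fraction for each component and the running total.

Step 1 — total variance = trace(Sigma) = Σ λ_i = 17 + 16 = 33.

Step 2 — fraction explained by component i = λ_i / Σ λ:
  PC1: 17/33 = 0.5152
  PC2: 16/33 = 0.4848

Step 3 — cumulative fraction after k components = (λ_1 + ... + λ_k) / Σ λ:
  k = 1: 17/33 = 0.5152
  k = 2: (17 + 16)/33 = 33/33 = 1

Summary (fraction, with percent):

explained: PC1 0.5152 (51.52%), PC2 0.4848 (48.48%);  cumulative: 0.5152, 1


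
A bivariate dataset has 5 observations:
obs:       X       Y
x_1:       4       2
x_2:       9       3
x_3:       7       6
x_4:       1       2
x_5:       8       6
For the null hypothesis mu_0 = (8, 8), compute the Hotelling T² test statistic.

Step 1 — sample mean vector:
  mean(X) = (4 + 9 + 7 + 1 + 8) / 5 = 29/5 = 5.8
  mean(Y) = (2 + 3 + 6 + 2 + 6) / 5 = 19/5 = 3.8
  x̄ = (5.8, 3.8),  deviation x̄ - mu_0 = (5.8, 3.8) - (8, 8) = (-2.2, -4.2).

Step 2 — sample covariance matrix, S[i,j] = (1/(n-1)) · Σ_k (x_{k,i} - mean_i) · (x_{k,j} - mean_j), divisor n-1 = 4:
  S[X,X] = ((-1.8)·(-1.8) + (3.2)·(3.2) + (1.2)·(1.2) + (-4.8)·(-4.8) + (2.2)·(2.2)) / 4 = 42.8/4 = 10.7
  S[X,Y] = ((-1.8)·(-1.8) + (3.2)·(-0.8) + (1.2)·(2.2) + (-4.8)·(-1.8) + (2.2)·(2.2)) / 4 = 16.8/4 = 4.2
  S[Y,Y] = ((-1.8)·(-1.8) + (-0.8)·(-0.8) + (2.2)·(2.2) + (-1.8)·(-1.8) + (2.2)·(2.2)) / 4 = 16.8/4 = 4.2
  S = [[10.7, 4.2],
 [4.2, 4.2]].

Step 3 — invert S. det(S) = 10.7·4.2 - (4.2)² = 27.3.
  S^{-1} = (1/det) · [[d, -b], [-b, a]] = [[0.1538, -0.1538],
 [-0.1538, 0.3919]].

Step 4 — quadratic form (x̄ - mu_0)^T · S^{-1} · (x̄ - mu_0):
  S^{-1} · (x̄ - mu_0) = (0.3077, -1.3077),
  (x̄ - mu_0)^T · [...] = (-2.2)·(0.3077) + (-4.2)·(-1.3077) = 4.8154.

Step 5 — scale by n: T² = 5 · 4.8154 = 24.0769.

T² ≈ 24.0769


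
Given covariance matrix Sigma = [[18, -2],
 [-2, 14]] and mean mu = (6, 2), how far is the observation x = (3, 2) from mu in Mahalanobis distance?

Step 1 — centre the observation: (x - mu) = (-3, 0).

Step 2 — invert Sigma. det(Sigma) = 18·14 - (-2)² = 248.
  Sigma^{-1} = (1/det) · [[d, -b], [-b, a]] = [[0.0565, 0.0081],
 [0.0081, 0.0726]].

Step 3 — form the quadratic (x - mu)^T · Sigma^{-1} · (x - mu):
  Sigma^{-1} · (x - mu) = (-0.1694, -0.0242).
  (x - mu)^T · [Sigma^{-1} · (x - mu)] = (-3)·(-0.1694) + (0)·(-0.0242) = 0.5081.

Step 4 — take square root: d = √(0.5081) ≈ 0.7128.

d(x, mu) = √(0.5081) ≈ 0.7128


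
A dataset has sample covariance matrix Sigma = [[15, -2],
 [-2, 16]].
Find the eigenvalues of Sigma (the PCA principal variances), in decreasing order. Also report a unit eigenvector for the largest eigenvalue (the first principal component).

Step 1 — characteristic polynomial of 2×2 Sigma:
  det(Sigma - λI) = λ² - trace · λ + det = 0.
  trace = 15 + 16 = 31, det = 15·16 - (-2)² = 236.
Step 2 — discriminant:
  Δ = trace² - 4·det = 961 - 944 = 17.
Step 3 — eigenvalues:
  λ = (trace ± √Δ)/2 = (31 ± 4.1231)/2,
  λ_1 = 17.5616,  λ_2 = 13.4384.

Step 4 — unit eigenvector for λ_1: solve (Sigma - λ_1 I)v = 0. First row:
  (15 - 17.5616)·v_x + (-2)·v_y = 0, i.e. (-2.5616)·v_x + (-2)·v_y = 0,
  so v ∝ (b, λ_1 - a) = (-2, 2.5616); multiply by -1 so the first entry is positive: u = (2, -2.5616).
  ||u|| = √((2)² + (-2.5616)²) = √(10.5616) ≈ 3.2499,
  v_1 = u/||u|| ≈ (0.6154, -0.7882) (||v_1|| = 1).

λ_1 = 17.5616,  λ_2 = 13.4384;  v_1 ≈ (0.6154, -0.7882)


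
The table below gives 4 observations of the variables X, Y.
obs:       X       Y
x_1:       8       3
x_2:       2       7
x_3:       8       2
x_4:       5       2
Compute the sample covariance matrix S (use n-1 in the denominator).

Step 1 — column means:
  mean(X) = (8 + 2 + 8 + 5) / 4 = 23/4 = 5.75
  mean(Y) = (3 + 7 + 2 + 2) / 4 = 14/4 = 3.5

Step 2 — sample covariance S[i,j] = (1/(n-1)) · Σ_k (x_{k,i} - mean_i) · (x_{k,j} - mean_j), with n-1 = 3.
  S[X,X] = ((2.25)·(2.25) + (-3.75)·(-3.75) + (2.25)·(2.25) + (-0.75)·(-0.75)) / 3 = 24.75/3 = 8.25
  S[X,Y] = ((2.25)·(-0.5) + (-3.75)·(3.5) + (2.25)·(-1.5) + (-0.75)·(-1.5)) / 3 = -16.5/3 = -5.5
  S[Y,Y] = ((-0.5)·(-0.5) + (3.5)·(3.5) + (-1.5)·(-1.5) + (-1.5)·(-1.5)) / 3 = 17/3 = 5.6667

S is symmetric (S[j,i] = S[i,j]). Assembling:

S = [[8.25, -5.5],
 [-5.5, 5.6667]]


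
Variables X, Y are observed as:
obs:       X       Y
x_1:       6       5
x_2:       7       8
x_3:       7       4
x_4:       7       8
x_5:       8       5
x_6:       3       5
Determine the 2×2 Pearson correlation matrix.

Step 1 — column means:
  mean(X) = (6 + 7 + 7 + 7 + 8 + 3) / 6 = 38/6 = 6.3333
  mean(Y) = (5 + 8 + 4 + 8 + 5 + 5) / 6 = 35/6 = 5.8333

Step 2 — sample variances and covariances s[i,j] = (1/(n-1)) · Σ_k (x_{k,i} - mean_i) · (x_{k,j} - mean_j), with n-1 = 5:
  s[X,X] = ((-0.3333)·(-0.3333) + (0.6667)·(0.6667) + (0.6667)·(0.6667) + (0.6667)·(0.6667) + (1.6667)·(1.6667) + (-3.3333)·(-3.3333)) / 5 = 15.3333/5 = 3.0667
  s[X,Y] = ((-0.3333)·(-0.8333) + (0.6667)·(2.1667) + (0.6667)·(-1.8333) + (0.6667)·(2.1667) + (1.6667)·(-0.8333) + (-3.3333)·(-0.8333)) / 5 = 3.3333/5 = 0.6667
  s[Y,Y] = ((-0.8333)·(-0.8333) + (2.1667)·(2.1667) + (-1.8333)·(-1.8333) + (2.1667)·(2.1667) + (-0.8333)·(-0.8333) + (-0.8333)·(-0.8333)) / 5 = 14.8333/5 = 2.9667
  Sample standard deviations s_i = √(s[i,i]):
  s(X) = √(3.0667) = 1.7512
  s(Y) = √(2.9667) = 1.7224

Step 3 — r_{ij} = s_{ij} / (s_i · s_j):
  r[X,X] = 1 (diagonal).
  r[X,Y] = 0.6667 / (1.7512 · 1.7224) = 0.6667 / 3.0163 = 0.221
  r[Y,Y] = 1 (diagonal).

R is symmetric with unit diagonal. Assembling:

R = [[1, 0.221],
 [0.221, 1]]


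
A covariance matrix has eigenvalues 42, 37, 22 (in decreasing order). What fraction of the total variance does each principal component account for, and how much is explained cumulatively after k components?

Step 1 — total variance = trace(Sigma) = Σ λ_i = 42 + 37 + 22 = 101.

Step 2 — fraction explained by component i = λ_i / Σ λ:
  PC1: 42/101 = 0.4158
  PC2: 37/101 = 0.3663
  PC3: 22/101 = 0.2178

Step 3 — cumulative fraction after k components = (λ_1 + ... + λ_k) / Σ λ:
  k = 1: 42/101 = 0.4158
  k = 2: (42 + 37)/101 = 79/101 = 0.7822
  k = 3: (42 + 37 + 22)/101 = 101/101 = 1

Summary (fraction, with percent):

explained: PC1 0.4158 (41.58%), PC2 0.3663 (36.63%), PC3 0.2178 (21.78%);  cumulative: 0.4158, 0.7822, 1


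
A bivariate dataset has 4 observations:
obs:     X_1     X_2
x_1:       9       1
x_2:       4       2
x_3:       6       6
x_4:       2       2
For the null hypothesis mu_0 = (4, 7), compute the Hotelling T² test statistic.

Step 1 — sample mean vector:
  mean(X_1) = (9 + 4 + 6 + 2) / 4 = 21/4 = 5.25
  mean(X_2) = (1 + 2 + 6 + 2) / 4 = 11/4 = 2.75
  x̄ = (5.25, 2.75),  deviation x̄ - mu_0 = (5.25, 2.75) - (4, 7) = (1.25, -4.25).

Step 2 — sample covariance matrix, S[i,j] = (1/(n-1)) · Σ_k (x_{k,i} - mean_i) · (x_{k,j} - mean_j), divisor n-1 = 3:
  S[X_1,X_1] = ((3.75)·(3.75) + (-1.25)·(-1.25) + (0.75)·(0.75) + (-3.25)·(-3.25)) / 3 = 26.75/3 = 8.9167
  S[X_1,X_2] = ((3.75)·(-1.75) + (-1.25)·(-0.75) + (0.75)·(3.25) + (-3.25)·(-0.75)) / 3 = -0.75/3 = -0.25
  S[X_2,X_2] = ((-1.75)·(-1.75) + (-0.75)·(-0.75) + (3.25)·(3.25) + (-0.75)·(-0.75)) / 3 = 14.75/3 = 4.9167
  S = [[8.9167, -0.25],
 [-0.25, 4.9167]].

Step 3 — invert S. det(S) = 8.9167·4.9167 - (-0.25)² = 43.7778.
  S^{-1} = (1/det) · [[d, -b], [-b, a]] = [[0.1123, 0.0057],
 [0.0057, 0.2037]].

Step 4 — quadratic form (x̄ - mu_0)^T · S^{-1} · (x̄ - mu_0):
  S^{-1} · (x̄ - mu_0) = (0.1161, -0.8585),
  (x̄ - mu_0)^T · [...] = (1.25)·(0.1161) + (-4.25)·(-0.8585) = 3.7938.

Step 5 — scale by n: T² = 4 · 3.7938 = 15.1751.

T² ≈ 15.1751


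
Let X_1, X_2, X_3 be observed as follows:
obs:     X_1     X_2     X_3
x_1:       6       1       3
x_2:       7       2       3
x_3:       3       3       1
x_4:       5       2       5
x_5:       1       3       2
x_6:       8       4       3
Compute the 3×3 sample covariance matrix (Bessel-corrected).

Step 1 — column means:
  mean(X_1) = (6 + 7 + 3 + 5 + 1 + 8) / 6 = 30/6 = 5
  mean(X_2) = (1 + 2 + 3 + 2 + 3 + 4) / 6 = 15/6 = 2.5
  mean(X_3) = (3 + 3 + 1 + 5 + 2 + 3) / 6 = 17/6 = 2.8333

Step 2 — sample covariance S[i,j] = (1/(n-1)) · Σ_k (x_{k,i} - mean_i) · (x_{k,j} - mean_j), with n-1 = 5.
  S[X_1,X_1] = ((1)·(1) + (2)·(2) + (-2)·(-2) + (0)·(0) + (-4)·(-4) + (3)·(3)) / 5 = 34/5 = 6.8
  S[X_1,X_2] = ((1)·(-1.5) + (2)·(-0.5) + (-2)·(0.5) + (0)·(-0.5) + (-4)·(0.5) + (3)·(1.5)) / 5 = -1/5 = -0.2
  S[X_1,X_3] = ((1)·(0.1667) + (2)·(0.1667) + (-2)·(-1.8333) + (0)·(2.1667) + (-4)·(-0.8333) + (3)·(0.1667)) / 5 = 8/5 = 1.6
  S[X_2,X_2] = ((-1.5)·(-1.5) + (-0.5)·(-0.5) + (0.5)·(0.5) + (-0.5)·(-0.5) + (0.5)·(0.5) + (1.5)·(1.5)) / 5 = 5.5/5 = 1.1
  S[X_2,X_3] = ((-1.5)·(0.1667) + (-0.5)·(0.1667) + (0.5)·(-1.8333) + (-0.5)·(2.1667) + (0.5)·(-0.8333) + (1.5)·(0.1667)) / 5 = -2.5/5 = -0.5
  S[X_3,X_3] = ((0.1667)·(0.1667) + (0.1667)·(0.1667) + (-1.8333)·(-1.8333) + (2.1667)·(2.1667) + (-0.8333)·(-0.8333) + (0.1667)·(0.1667)) / 5 = 8.8333/5 = 1.7667

S is symmetric (S[j,i] = S[i,j]). Assembling:

S = [[6.8, -0.2, 1.6],
 [-0.2, 1.1, -0.5],
 [1.6, -0.5, 1.7667]]


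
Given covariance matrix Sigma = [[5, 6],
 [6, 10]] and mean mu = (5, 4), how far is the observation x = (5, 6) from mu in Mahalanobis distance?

Step 1 — centre the observation: (x - mu) = (0, 2).

Step 2 — invert Sigma. det(Sigma) = 5·10 - (6)² = 14.
  Sigma^{-1} = (1/det) · [[d, -b], [-b, a]] = [[0.7143, -0.4286],
 [-0.4286, 0.3571]].

Step 3 — form the quadratic (x - mu)^T · Sigma^{-1} · (x - mu):
  Sigma^{-1} · (x - mu) = (-0.8571, 0.7143).
  (x - mu)^T · [Sigma^{-1} · (x - mu)] = (0)·(-0.8571) + (2)·(0.7143) = 1.4286.

Step 4 — take square root: d = √(1.4286) ≈ 1.1952.

d(x, mu) = √(1.4286) ≈ 1.1952


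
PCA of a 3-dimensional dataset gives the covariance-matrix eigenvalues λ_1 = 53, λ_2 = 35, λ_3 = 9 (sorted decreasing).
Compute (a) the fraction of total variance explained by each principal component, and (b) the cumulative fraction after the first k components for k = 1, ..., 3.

Step 1 — total variance = trace(Sigma) = Σ λ_i = 53 + 35 + 9 = 97.

Step 2 — fraction explained by component i = λ_i / Σ λ:
  PC1: 53/97 = 0.5464
  PC2: 35/97 = 0.3608
  PC3: 9/97 = 0.0928

Step 3 — cumulative fraction after k components = (λ_1 + ... + λ_k) / Σ λ:
  k = 1: 53/97 = 0.5464
  k = 2: (53 + 35)/97 = 88/97 = 0.9072
  k = 3: (53 + 35 + 9)/97 = 97/97 = 1

Summary (fraction, with percent):

explained: PC1 0.5464 (54.64%), PC2 0.3608 (36.08%), PC3 0.0928 (9.28%);  cumulative: 0.5464, 0.9072, 1


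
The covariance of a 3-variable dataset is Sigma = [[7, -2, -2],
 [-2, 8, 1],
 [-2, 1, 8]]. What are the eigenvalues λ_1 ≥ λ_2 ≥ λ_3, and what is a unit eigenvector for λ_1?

Step 1 — characteristic polynomial p(λ) = det(λI - Sigma) = λ³ - tr·λ² + c_1·λ - det, where tr = trace, c_1 = sum of the principal 2×2 minors, det = det(Sigma):
  tr = 7 + 8 + 8 = 23,
  c_1 = (7·8 - (-2)²) + (7·8 - (-2)²) + (8·8 - (1)²) = 52 + 52 + 63 = 167,
  det = 7·(8·8 - (1)²) - (-2)·((-2)·8 - (1)·(-2)) + (-2)·((-2)·(1) - 8·(-2)) = 7·(63) - (-2)·(-14) + (-2)·(14) = 385.
  So p(λ) = λ³ - 23λ² + 167λ - 385.
Step 2 — look for an integer root (rational root theorem: any rational root is an integer divisor of 385). Testing λ = 5:
  p(5) = 125 - 575 + 835 - 385 = 0  ✓
  Dividing out (λ - 5): p(λ) = (λ - 5)(λ² - 18λ + 77).
Step 3 — remaining eigenvalues from the quadratic λ² - 18λ + 77 = 0:
  Δ = 18² - 4·77 = 324 - 308 = 16,  λ = (18 ± √16)/2 = (18 ± 4)/2 = 11 or 7.
  Sorted: λ_1 = 11,  λ_2 = 7,  λ_3 = 5  (check: sum = 23 = tr ✓).

Step 4 — unit eigenvector for λ_1 = 11: v spans the null space of (Sigma - λ_1 I), whose rows are
  r_1 = (-4, -2, -2),  r_2 = (-2, -3, 1),  r_3 = (-2, 1, -3).
  v is orthogonal to every row, so take v ∝ r_1 × r_2 = ((-2)·(1) - (-2)·(-3), (-2)·(-2) - (-4)·(1), (-4)·(-3) - (-2)·(-2)) = (-8, 8, 8).
  Rescale (divide by 8; multiply by -1 so the first nonzero entry is positive): u = (1, -1, -1).
  ||u|| = √((1)² + (-1)² + (-1)²) = √(3) ≈ 1.7321,  v_1 = u/||u|| ≈ (0.5774, -0.5774, -0.5774) (||v_1|| = 1).

λ_1 = 11,  λ_2 = 7,  λ_3 = 5;  v_1 ≈ (0.5774, -0.5774, -0.5774)


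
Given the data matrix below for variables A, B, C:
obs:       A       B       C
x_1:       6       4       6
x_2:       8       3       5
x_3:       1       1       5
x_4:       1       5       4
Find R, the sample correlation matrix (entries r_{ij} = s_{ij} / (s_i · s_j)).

Step 1 — column means:
  mean(A) = (6 + 8 + 1 + 1) / 4 = 16/4 = 4
  mean(B) = (4 + 3 + 1 + 5) / 4 = 13/4 = 3.25
  mean(C) = (6 + 5 + 5 + 4) / 4 = 20/4 = 5

Step 2 — sample variances and covariances s[i,j] = (1/(n-1)) · Σ_k (x_{k,i} - mean_i) · (x_{k,j} - mean_j), with n-1 = 3:
  s[A,A] = ((2)·(2) + (4)·(4) + (-3)·(-3) + (-3)·(-3)) / 3 = 38/3 = 12.6667
  s[A,B] = ((2)·(0.75) + (4)·(-0.25) + (-3)·(-2.25) + (-3)·(1.75)) / 3 = 2/3 = 0.6667
  s[A,C] = ((2)·(1) + (4)·(0) + (-3)·(0) + (-3)·(-1)) / 3 = 5/3 = 1.6667
  s[B,B] = ((0.75)·(0.75) + (-0.25)·(-0.25) + (-2.25)·(-2.25) + (1.75)·(1.75)) / 3 = 8.75/3 = 2.9167
  s[B,C] = ((0.75)·(1) + (-0.25)·(0) + (-2.25)·(0) + (1.75)·(-1)) / 3 = -1/3 = -0.3333
  s[C,C] = ((1)·(1) + (0)·(0) + (0)·(0) + (-1)·(-1)) / 3 = 2/3 = 0.6667
  Sample standard deviations s_i = √(s[i,i]):
  s(A) = √(12.6667) = 3.559
  s(B) = √(2.9167) = 1.7078
  s(C) = √(0.6667) = 0.8165

Step 3 — r_{ij} = s_{ij} / (s_i · s_j):
  r[A,A] = 1 (diagonal).
  r[A,B] = 0.6667 / (3.559 · 1.7078) = 0.6667 / 6.0782 = 0.1097
  r[A,C] = 1.6667 / (3.559 · 0.8165) = 1.6667 / 2.9059 = 0.5735
  r[B,B] = 1 (diagonal).
  r[B,C] = -0.3333 / (1.7078 · 0.8165) = -0.3333 / 1.3944 = -0.239
  r[C,C] = 1 (diagonal).

R is symmetric with unit diagonal. Assembling:

R = [[1, 0.1097, 0.5735],
 [0.1097, 1, -0.239],
 [0.5735, -0.239, 1]]
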